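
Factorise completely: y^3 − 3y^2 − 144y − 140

Trying the rational-root candidates, y = 14 is a root, so (y − 14) is a factor; dividing leaves y^2 + 11y + 10.
The remaining quadratic factors as (y + 1)(y + 10).

(y + 1)(y + 10)(y − 14)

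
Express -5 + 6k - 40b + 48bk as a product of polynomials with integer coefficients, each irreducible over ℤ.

(6k - 5)(8b + 1)

Group as (48bk - 40b) + (6k - 5) = 8b(6k - 5) + (6k - 5).
Both groups share the factor (6k - 5).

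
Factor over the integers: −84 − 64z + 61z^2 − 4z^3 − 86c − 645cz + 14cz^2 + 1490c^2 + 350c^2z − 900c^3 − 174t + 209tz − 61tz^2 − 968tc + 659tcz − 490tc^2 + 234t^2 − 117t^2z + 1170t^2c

Group: 10c(117t^2 − 49tc + 61tz − 87t − 90c^2 + 26cz + 167c + 4z^2 − 53z − 42) + (−z + 2)(117t^2 − 49tc + 61tz − 87t − 90c^2 + 26cz + 167c + 4z^2 − 53z − 42); both groups contain (117t^2 − 49tc + 61tz − 87t − 90c^2 + 26cz + 167c + 4z^2 − 53z − 42), so (10c − z + 2) is a factor with cofactor 117t^2 − 49tc + 61tz − 87t − 90c^2 + 26cz + 167c + 4z^2 − 53z − 42.
The cofactor groups again: 117t^2 − 49tc + 61tz − 87t − 90c^2 + 26cz + 167c + 4z^2 − 53z − 42 = 13t(9t − 10c + 4z + 3) + (9c + z − 14)(9t − 10c + 4z + 3); both groups contain (9t − 10c + 4z + 3), giving (13t + 9c + z − 14)(9t − 10c + 4z + 3).

(9t − 10c + 4z + 3)(10c − z + 2)(13t + 9c + z − 14)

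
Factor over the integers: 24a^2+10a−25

Need a pair with product 24·(−25) = −600 and sum 10: that's −20 and 30.
Split the middle term: 24a^2−20a + 30a−25 = 4a(6a−5) + 5(6a−5).

(4a+5)(6a−5)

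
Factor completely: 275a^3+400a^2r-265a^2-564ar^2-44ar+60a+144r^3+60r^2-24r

(11a-6r-4)(5a+12r-3)(5a-2r)

Group: 11a(25a^2+50ar-15a-24r^2+6r) + (-6r-4)(25a^2+50ar-15a-24r^2+6r); both groups contain (25a^2+50ar-15a-24r^2+6r), so (11a-6r-4) is a factor with cofactor 25a^2+50ar-15a-24r^2+6r.
The cofactor groups again: 25a^2+50ar-15a-24r^2+6r = 5a(5a+12r-3) - 2r(5a+12r-3); both groups contain (5a+12r-3), giving (5a-2r)(5a+12r-3).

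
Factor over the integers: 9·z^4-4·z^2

Pull out the common factor z^2, leaving 9·z^2-4.
Recognize a difference of squares with the parts 3·z and 2.

z^2·(3·z+2)·(3·z-2)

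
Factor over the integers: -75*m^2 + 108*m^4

Factor out 3*m^2, leaving 36*m^2 - 25, which is a difference of two squares.

3*m^2*(6*m + 5)*(6*m - 5)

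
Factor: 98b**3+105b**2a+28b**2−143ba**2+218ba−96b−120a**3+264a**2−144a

(7b−8a+8)(2b+3a)(7b+5a−6)

Group: 2b(49b**2−21ba+14b−40a**2+88a−48) + 3a(49b**2−21ba+14b−40a**2+88a−48); both groups contain (49b**2−21ba+14b−40a**2+88a−48), so (2b+3a) is a factor with cofactor 49b**2−21ba+14b−40a**2+88a−48.
The cofactor groups again: 49b**2−21ba+14b−40a**2+88a−48 = 7b(7b+5a−6) + (−8a+8)(7b+5a−6); both groups contain (7b+5a−6), giving (7b−8a+8)(7b+5a−6).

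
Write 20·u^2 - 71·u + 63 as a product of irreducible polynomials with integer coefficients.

Need a pair with product 20·63 = 1260 and sum -71: that's -35 and -36.
Split the middle term: 20·u^2 - 35·u - 36·u + 63 = 5·u·(4·u - 7) - 9·(4·u - 7).

(4·u - 7)·(5·u - 9)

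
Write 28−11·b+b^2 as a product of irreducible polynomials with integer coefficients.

(b−4)·(b−7)

Two integers with product 28 and sum −11 are −7 and −4.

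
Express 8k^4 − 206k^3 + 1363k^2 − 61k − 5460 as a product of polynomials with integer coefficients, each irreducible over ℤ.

Testing divisors of the constant over divisors of the leading coefficient, k = 5/2 is a root, giving the factor (2k − 5) and quotient 4k^3 − 93k^2 + 449k + 1092.
Then k = 13 is a root, so (k − 13) is a factor; dividing leaves 4k^2 − 41k − 84.
The remaining quadratic factors as (k − 12)(4k + 7).

(2k − 5)(4k + 7)(k − 12)(k − 13)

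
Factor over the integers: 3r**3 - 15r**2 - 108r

Pull out the common factor 3r, then factor the remaining trinomial.

3r(r + 4)(r - 9)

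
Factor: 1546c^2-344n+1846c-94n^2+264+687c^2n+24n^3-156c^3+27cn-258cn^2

Group: 12c(-13c^2+54cn+131c-8n^2+26n+132) + (-3n+2)(-13c^2+54cn+131c-8n^2+26n+132); both groups contain (-13c^2+54cn+131c-8n^2+26n+132), so (12c-3n+2) is a factor with cofactor -13c^2+54cn+131c-8n^2+26n+132.
The cofactor groups again: -13c^2+54cn+131c-8n^2+26n+132 = -13c(c-4n-11) + (2n-12)(c-4n-11); both groups contain (c-4n-11), giving -(13c-2n+12)(c-4n-11).

-(12c-3n+2)(13c-2n+12)(c-4n-11)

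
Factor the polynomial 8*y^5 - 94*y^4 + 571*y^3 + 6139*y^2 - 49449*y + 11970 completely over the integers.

By the rational root theorem, y = 6 is a root, so (y - 6) divides it; the quotient is 8*y^4 - 46*y^3 + 295*y^2 + 7909*y - 1995.
Continuing, y = -15/2 is a root, so (2*y + 15) divides it; the quotient is 4*y^3 - 53*y^2 + 545*y - 133.
Continuing, y = 1/4 is a root, so (4*y - 1) is a factor; dividing leaves y^2 - 13*y + 133.
The quadratic y^2 - 13*y + 133 has discriminant -363 < 0 and is irreducible over ℤ.

(2*y + 15)*(4*y - 1)*(y - 6)*(y^2 - 13*y + 133)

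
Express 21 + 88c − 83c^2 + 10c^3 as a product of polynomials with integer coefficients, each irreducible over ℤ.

Among the possible rational roots, c = 7 is a root, giving the factor (c − 7) and quotient 10c^2 − 13c − 3.
The remaining quadratic factors as (2c − 3)(5c + 1).

(2c − 3)(5c + 1)(c − 7)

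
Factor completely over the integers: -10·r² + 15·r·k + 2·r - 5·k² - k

-(5·r - 5·k - 1)·(2·r - k)

Group: -5·r·(2·r - k) + (5·k + 1)·(2·r - k); both groups contain (2·r - k).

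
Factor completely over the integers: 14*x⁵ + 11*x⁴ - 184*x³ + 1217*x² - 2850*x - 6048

By the rational root theorem, x = 7/2 is a root, so (2*x - 7) is a factor; dividing leaves 7*x⁴ + 30*x³ + 13*x² + 654*x + 864.
Then x = -9/7 is a root, so (7*x + 9) divides it; the quotient is x³ + 3*x² - 2*x + 96.
Then x = -6 is a root, so (x + 6) is a factor; dividing leaves x² - 3*x + 16.
The quadratic x² - 3*x + 16 has discriminant -55 < 0 and is irreducible over ℤ.

(2*x - 7)*(7*x + 9)*(x + 6)*(x² - 3*x + 16)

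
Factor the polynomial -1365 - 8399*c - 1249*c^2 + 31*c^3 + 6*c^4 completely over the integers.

Testing divisors of the constant over divisors of the leading coefficient, c = 15 is a root, so (c - 15) is a factor; dividing leaves 6*c^3 + 121*c^2 + 566*c + 91.
Then c = -7 is a root, so (c + 7) is a factor; dividing leaves 6*c^2 + 79*c + 13.
The remaining quadratic factors as (6*c + 1)(c + 13).

(6*c + 1)*(c + 13)*(c + 7)*(c - 15)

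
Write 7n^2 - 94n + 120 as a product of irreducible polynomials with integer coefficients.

Need a pair with product 7·120 = 840 and sum -94: that's -10 and -84.
Split the middle term: 7n^2 - 10n - 84n + 120 = n(7n - 10) - 12(7n - 10).

(7n - 10)(n - 12)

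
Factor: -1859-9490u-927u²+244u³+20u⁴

Among the possible rational roots, u = -1/5 is a root, so (5u+1) is a factor; dividing leaves 4u³+48u²-195u-1859.
Next, u = -11/2 is a root, giving the factor (2u+11) and quotient 2u²+13u-169.
The remaining quadratic factors as (2u-13)(u+13).

(2u+11)(2u-13)(5u+1)(u+13)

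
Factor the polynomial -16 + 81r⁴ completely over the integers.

(3r + 2)(3r - 2)(9r² + 4)

(3r)⁴ − (2)⁴ = ((3r)² − (2)²)((3r)² + (2)²); the first factor splits again, the second (9r² + 4) is irreducible.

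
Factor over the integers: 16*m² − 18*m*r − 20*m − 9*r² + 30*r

(2*m − 3*r)*(8*m + 3*r − 10)

Group: 2*m*(8*m + 3*r − 10) − 3*r*(8*m + 3*r − 10); both groups contain (8*m + 3*r − 10).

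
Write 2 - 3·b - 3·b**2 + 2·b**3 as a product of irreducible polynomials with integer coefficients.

Trying the rational-root candidates, b = 2 is a root, so (b - 2) is a factor; dividing leaves 2·b**2 + b - 1.
The remaining quadratic factors as (2·b - 1)(b + 1).

(2·b - 1)·(b + 1)·(b - 2)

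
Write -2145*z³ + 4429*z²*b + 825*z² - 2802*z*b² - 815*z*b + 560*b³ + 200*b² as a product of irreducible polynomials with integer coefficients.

Group: 13*z*(-165*z² + 163*z*b - 40*b²) + (-14*b - 5)*(-165*z² + 163*z*b - 40*b²); both groups contain (-165*z² + 163*z*b - 40*b²), so (13*z - 14*b - 5) is a factor with cofactor -165*z² + 163*z*b - 40*b².
The cofactor groups again: -165*z² + 163*z*b - 40*b² = -15*z*(11*z - 5*b) + 8*b*(11*z - 5*b); both groups contain (11*z - 5*b), giving -(15*z - 8*b)*(11*z - 5*b).

-(13*z - 14*b - 5)*(11*z - 5*b)*(15*z - 8*b)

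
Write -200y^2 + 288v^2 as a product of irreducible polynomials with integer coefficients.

8(6v + 5y)(6v - 5y)

Factor out 8, leaving 36v^2 - 25y^2, which is a difference of two squares.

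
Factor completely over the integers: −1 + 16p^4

(2p + 1)(2p − 1)(4p^2 + 1)

Write as (4p^2)² − (1)², then factor 4p^2 − 1 once more.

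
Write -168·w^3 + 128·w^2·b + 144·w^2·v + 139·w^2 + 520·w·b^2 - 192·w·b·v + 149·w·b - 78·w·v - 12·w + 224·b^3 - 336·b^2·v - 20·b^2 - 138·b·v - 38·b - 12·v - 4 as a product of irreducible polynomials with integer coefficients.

-(3·w - 7·b - 2)·(7·w + 4·b - 6·v - 2)·(8·w + 8·b + 1)

Group: 7·w·(-24·w^2 + 32·w·b + 13·w + 56·b^2 + 23·b + 2) + (4·b - 6·v - 2)·(-24·w^2 + 32·w·b + 13·w + 56·b^2 + 23·b + 2); both groups contain (-24·w^2 + 32·w·b + 13·w + 56·b^2 + 23·b + 2), so (7·w + 4·b - 6·v - 2) is a factor with cofactor -24·w^2 + 32·w·b + 13·w + 56·b^2 + 23·b + 2.
The cofactor groups again: -24·w^2 + 32·w·b + 13·w + 56·b^2 + 23·b + 2 = -3·w·(8·w + 8·b + 1) + (7·b + 2)·(8·w + 8·b + 1); both groups contain (8·w + 8·b + 1), giving -(3·w - 7·b - 2)·(8·w + 8·b + 1).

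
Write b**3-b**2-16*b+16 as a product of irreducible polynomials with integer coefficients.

(b+4)*(b-1)*(b-4)

By the rational root theorem, b = -4 is a root, giving the factor (b+4) and quotient b**2-5*b+4.
The remaining quadratic factors as (b-4)(b-1).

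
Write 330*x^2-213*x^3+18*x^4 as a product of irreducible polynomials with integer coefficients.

Pull out the common factor 3*x^2, then factor the remaining trinomial.

3*x^2*(6*x-11)*(x-10)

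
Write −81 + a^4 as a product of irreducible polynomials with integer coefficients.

(a + 3)·(a − 3)·(a^2 + 9)

(a)⁴ − (3)⁴ = ((a)² − (3)²)((a)² + (3)²); the first factor splits again, the second (a^2 + 9) is irreducible.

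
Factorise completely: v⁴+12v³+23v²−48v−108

Testing divisors of the constant over divisors of the leading coefficient, v = −9 is a root, giving the factor (v+9) and quotient v³+3v²−4v−12.
Next, v = −2 is a root, so (v+2) divides it; the quotient is v²+v−6.
The remaining quadratic factors as (v−2)(v+3).

(v+2)(v+3)(v+9)(v−2)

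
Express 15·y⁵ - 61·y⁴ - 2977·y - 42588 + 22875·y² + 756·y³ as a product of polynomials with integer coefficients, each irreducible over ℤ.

Testing divisors of the constant over divisors of the leading coefficient, y = -9 is a root, so (y + 9) is a factor; dividing leaves 15·y⁴ - 196·y³ + 2520·y² + 195·y - 4732.
Then y = 7/5 is a root, so (5·y - 7) divides it; the quotient is 3·y³ - 35·y² + 455·y + 676.
Continuing, y = -4/3 is a root, so (3·y + 4) divides it; the quotient is y² - 13·y + 169.
The quadratic y² - 13·y + 169 has discriminant -507 < 0 and is irreducible over ℤ.

(3·y + 4)·(5·y - 7)·(y + 9)·(y² - 13·y + 169)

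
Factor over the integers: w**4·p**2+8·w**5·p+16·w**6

Pull out the common factor w**4, leaving 16·w**2+8·w·p+p**2.
Recognize a perfect-square trinomial with the parts 4·w and p.

w**4·(4·w+p)**2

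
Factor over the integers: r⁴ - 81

Write as (r²)² − (9)², then factor r² - 9 once more.

(r + 3)(r - 3)(r² + 9)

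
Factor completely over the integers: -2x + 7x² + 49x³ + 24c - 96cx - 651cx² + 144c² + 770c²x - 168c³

Group: 12c(-14c² + 63cx + 12c - 49x² - 7x + 2) - x(-14c² + 63cx + 12c - 49x² - 7x + 2); both groups contain (-14c² + 63cx + 12c - 49x² - 7x + 2), so (12c - x) is a factor with cofactor -14c² + 63cx + 12c - 49x² - 7x + 2.
The cofactor groups again: -14c² + 63cx + 12c - 49x² - 7x + 2 = -2c(7c - 7x + 1) + (7x + 2)(7c - 7x + 1); both groups contain (7c - 7x + 1), giving -(2c - 7x - 2)(7c - 7x + 1).

-(12c - x)(2c - 7x - 2)(7c - 7x + 1)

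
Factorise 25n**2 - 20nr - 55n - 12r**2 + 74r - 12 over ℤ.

(5n + 2r - 12)(5n - 6r + 1)

Group: 5n(5n - 6r + 1) + (2r - 12)(5n - 6r + 1); both groups contain (5n - 6r + 1).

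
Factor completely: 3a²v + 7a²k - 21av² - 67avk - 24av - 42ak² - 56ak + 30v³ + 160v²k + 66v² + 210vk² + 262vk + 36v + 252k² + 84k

Group: a(3av + 7ak - 6v² - 32vk - 6v - 42k² - 14k) + (-5v - 6)(3av + 7ak - 6v² - 32vk - 6v - 42k² - 14k); both groups contain (3av + 7ak - 6v² - 32vk - 6v - 42k² - 14k), so (a - 5v - 6) is a factor with cofactor 3av + 7ak - 6v² - 32vk - 6v - 42k² - 14k.
The cofactor groups again: 3av + 7ak - 6v² - 32vk - 6v - 42k² - 14k = 3v(a - 2v - 6k - 2) + 7k(a - 2v - 6k - 2); both groups contain (a - 2v - 6k - 2), giving (3v + 7k)(a - 2v - 6k - 2).

(3v + 7k)(a - 5v - 6)(a - 2v - 6k - 2)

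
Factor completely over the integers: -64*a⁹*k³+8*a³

Pull out the common factor 8*a³, leaving -8*a⁶*k³+1.
Recognize a difference of cubes with the parts 1 and 2*a²*k.

-8*a³*(2*a²*k-1)*(4*a⁴*k²+2*a²*k+1)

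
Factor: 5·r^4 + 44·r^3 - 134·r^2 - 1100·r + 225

Testing divisors of the constant over divisors of the leading coefficient, r = 5 is a root, so (r - 5) divides it; the quotient is 5·r^3 + 69·r^2 + 211·r - 45.
Then r = 1/5 is a root, giving the factor (5·r - 1) and quotient r^2 + 14·r + 45.
The remaining quadratic factors as (r + 5)(r + 9).

(5·r - 1)·(r + 5)·(r + 9)·(r - 5)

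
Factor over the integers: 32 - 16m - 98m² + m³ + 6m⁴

Trying the rational-root candidates, m = -2/3 is a root, so (3m + 2) is a factor; dividing leaves 2m³ - m² - 32m + 16.
Next, m = 4 is a root, so (m - 4) is a factor; dividing leaves 2m² + 7m - 4.
The remaining quadratic factors as (2m - 1)(m + 4).

(2m - 1)(3m + 2)(m + 4)(m - 4)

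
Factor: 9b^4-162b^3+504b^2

9b^2(b-14)(b-4)

Pull out the common factor 9b^2, then factor the remaining trinomial.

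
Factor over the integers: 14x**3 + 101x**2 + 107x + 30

(2x + 1)(7x + 5)(x + 6)

Trying the rational-root candidates, x = -1/2 is a root, so (2x + 1) is a factor; dividing leaves 7x**2 + 47x + 30.
The remaining quadratic factors as (x + 6)(7x + 5).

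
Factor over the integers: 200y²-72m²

Factor out 8, leaving 25y²-9m², which is a difference of two squares.

8(5y-3m)(5y+3m)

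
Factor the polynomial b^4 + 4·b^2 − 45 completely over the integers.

(b^2 + 9)·(b^2 − 5)

Substitute u = b^2 to get a quadratic in u, then factor.
b^2 + 9 is irreducible over ℤ (sum of squares).
b^2 − 5 is irreducible over ℤ (5 is not a perfect square).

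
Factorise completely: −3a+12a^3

3a(2a+1)(2a−1)

Pull out the common factor 3a; 4a^2−1 is a difference of squares.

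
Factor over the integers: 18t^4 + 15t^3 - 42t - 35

(6t + 5)(3t^3 - 7)

Group as (18t^4 - 42t) + (15t^3 - 35) = 6t(3t^3 - 7) + 5(3t^3 - 7).
Both groups share the factor (3t^3 - 7).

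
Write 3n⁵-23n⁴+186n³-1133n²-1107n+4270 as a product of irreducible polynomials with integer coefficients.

Among the possible rational roots, n = 7 is a root, so (n-7) divides it; the quotient is 3n⁴-2n³+172n²+71n-610.
Next, n = -2 is a root, so (n+2) divides it; the quotient is 3n³-8n²+188n-305.
Continuing, n = 5/3 is a root, giving the factor (3n-5) and quotient n²-n+61.
The quadratic n²-n+61 has discriminant -243 < 0 and is irreducible over ℤ.

(3n-5)(n+2)(n-7)(n²-n+61)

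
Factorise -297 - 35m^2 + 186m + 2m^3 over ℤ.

(2m - 11)(m - 3)(m - 9)

Trying the rational-root candidates, m = 3 is a root, giving the factor (m - 3) and quotient 2m^2 - 29m + 99.
The remaining quadratic factors as (2m - 11)(m - 9).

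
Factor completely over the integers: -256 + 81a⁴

Difference of squares twice: with A = 3a and B = 4, A⁴ − B⁴ = (A² − B²)(A² + B²), and A² − B² factors again.

(3a + 4)(3a - 4)(9a² + 16)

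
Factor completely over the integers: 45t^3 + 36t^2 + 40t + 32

(5t + 4)(9t^2 + 8)

Group as (45t^3 + 40t) + (36t^2 + 32) = 5t(9t^2 + 8) + 4(9t^2 + 8).
Both groups share the factor (9t^2 + 8).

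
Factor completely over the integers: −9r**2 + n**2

(n + 3r)(n − 3r)

Recognize a difference of squares with the parts n and 3r.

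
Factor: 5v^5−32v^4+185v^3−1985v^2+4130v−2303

By the rational root theorem, v = 7/5 is a root, giving the factor (5v−7) and quotient v^4−5v^3+30v^2−355v+329.
Continuing, v = 1 is a root, giving the factor (v−1) and quotient v^3−4v^2+26v−329.
Next, v = 7 is a root, giving the factor (v−7) and quotient v^2+3v+47.
The quadratic v^2+3v+47 has discriminant −179 < 0 and is irreducible over ℤ.

(5v−7)(v−1)(v−7)(v^2+3v+47)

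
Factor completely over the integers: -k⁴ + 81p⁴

(3p - k)(3p + k)(9p² + k²)

Difference of squares twice: with A = 3p and B = k, A⁴ − B⁴ = (A² − B²)(A² + B²), and A² − B² factors again.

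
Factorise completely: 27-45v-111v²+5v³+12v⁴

(3v-1)(4v+3)(v+3)(v-3)

By the rational root theorem, v = -3/4 is a root, so (4v+3) divides it; the quotient is 3v³-v²-27v+9.
Next, v = 3 is a root, so (v-3) is a factor; dividing leaves 3v²+8v-3.
The remaining quadratic factors as (3v-1)(v+3).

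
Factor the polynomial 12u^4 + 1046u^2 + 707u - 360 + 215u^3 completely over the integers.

Among the possible rational roots, u = -5/4 is a root, so (4u + 5) divides it; the quotient is 3u^3 + 50u^2 + 199u - 72.
Next, u = 1/3 is a root, so (3u - 1) divides it; the quotient is u^2 + 17u + 72.
The remaining quadratic factors as (u + 8)(u + 9).

(3u - 1)(4u + 5)(u + 8)(u + 9)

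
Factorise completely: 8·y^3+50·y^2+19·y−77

Trying the rational-root candidates, y = −11/2 is a root, so (2·y+11) divides it; the quotient is 4·y^2+3·y−7.
The remaining quadratic factors as (4·y+7)(y−1).

(2·y+11)·(4·y+7)·(y−1)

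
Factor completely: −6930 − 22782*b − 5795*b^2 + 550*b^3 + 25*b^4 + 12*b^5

(3*b + 1)*(4*b + 11)*(b − 7)*(b^2 + 6*b + 90)

Trying the rational-root candidates, b = 7 is a root, so (b − 7) divides it; the quotient is 12*b^4 + 109*b^3 + 1313*b^2 + 3396*b + 990.
Then b = −11/4 is a root, so (4*b + 11) divides it; the quotient is 3*b^3 + 19*b^2 + 276*b + 90.
Continuing, b = −1/3 is a root, giving the factor (3*b + 1) and quotient b^2 + 6*b + 90.
The quadratic b^2 + 6*b + 90 has discriminant −324 < 0 and is irreducible over ℤ.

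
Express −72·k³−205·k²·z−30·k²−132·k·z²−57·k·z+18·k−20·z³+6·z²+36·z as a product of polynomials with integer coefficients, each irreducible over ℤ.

−(8·k+5·z+6)·(9·k+2·z−3)·(k+2·z)

Group: k·(−72·k²−61·k·z−30·k−10·z²+3·z+18) + 2·z·(−72·k²−61·k·z−30·k−10·z²+3·z+18); both groups contain (−72·k²−61·k·z−30·k−10·z²+3·z+18), so (k+2·z) is a factor with cofactor −72·k²−61·k·z−30·k−10·z²+3·z+18.
The cofactor groups again: −72·k²−61·k·z−30·k−10·z²+3·z+18 = −9·k·(8·k+5·z+6) + (−2·z+3)·(8·k+5·z+6); both groups contain (8·k+5·z+6), giving −(9·k+2·z−3)·(8·k+5·z+6).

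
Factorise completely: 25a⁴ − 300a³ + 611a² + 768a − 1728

By the rational root theorem, a = 8/5 is a root, so (5a − 8) is a factor; dividing leaves 5a³ − 52a² + 39a + 216.
Next, a = −8/5 is a root, so (5a + 8) is a factor; dividing leaves a² − 12a + 27.
The remaining quadratic factors as (a − 3)(a − 9).

(5a + 8)(5a − 8)(a − 3)(a − 9)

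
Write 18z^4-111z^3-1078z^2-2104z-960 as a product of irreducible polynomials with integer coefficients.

(2z+5)(3z+2)(3z+8)(z-12)

By the rational root theorem, z = -2/3 is a root, giving the factor (3z+2) and quotient 6z^3-41z^2-332z-480.
Continuing, z = -5/2 is a root, so (2z+5) divides it; the quotient is 3z^2-28z-96.
The remaining quadratic factors as (z-12)(3z+8).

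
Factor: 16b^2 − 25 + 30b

Need a pair with product 16·(−25) = −400 and sum 30: that's 40 and −10.
Split the middle term: 16b^2 + 40b − 10b − 25 = 8b(2b + 5) − 5(2b + 5).

(2b + 5)(8b − 5)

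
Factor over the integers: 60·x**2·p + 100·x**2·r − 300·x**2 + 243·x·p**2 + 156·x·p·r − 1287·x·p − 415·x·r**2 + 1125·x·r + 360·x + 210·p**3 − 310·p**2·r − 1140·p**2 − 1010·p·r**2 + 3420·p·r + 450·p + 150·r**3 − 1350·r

Group: 5·x·(12·x·p + 20·x·r − 60·x + 15·p**2 − 20·p·r − 75·p − 75·r**2 + 225·r) + (14·p − 2·r − 6)·(12·x·p + 20·x·r − 60·x + 15·p**2 − 20·p·r − 75·p − 75·r**2 + 225·r); both groups contain (12·x·p + 20·x·r − 60·x + 15·p**2 − 20·p·r − 75·p − 75·r**2 + 225·r), so (5·x + 14·p − 2·r − 6) is a factor with cofactor 12·x·p + 20·x·r − 60·x + 15·p**2 − 20·p·r − 75·p − 75·r**2 + 225·r.
The cofactor groups again: 12·x·p + 20·x·r − 60·x + 15·p**2 − 20·p·r − 75·p − 75·r**2 + 225·r = 4·x·(3·p + 5·r − 15) + (5·p − 15·r)·(3·p + 5·r − 15); both groups contain (3·p + 5·r − 15), giving (4·x + 5·p − 15·r)·(3·p + 5·r − 15).

(5·x + 14·p − 2·r − 6)·(3·p + 5·r − 15)·(4·x + 5·p − 15·r)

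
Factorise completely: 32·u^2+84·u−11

(4·u+11)·(8·u−1)

Need a pair with product 32·(−11) = −352 and sum 84: that's 88 and −4.
Split the middle term: 32·u^2+88·u − 4·u−11 = 8·u·(4·u+11) − (4·u+11).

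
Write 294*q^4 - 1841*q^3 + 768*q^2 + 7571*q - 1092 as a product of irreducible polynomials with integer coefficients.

(2*q - 7)*(3*q - 13)*(7*q + 12)*(7*q - 1)

Trying the rational-root candidates, q = 7/2 is a root, so (2*q - 7) is a factor; dividing leaves 147*q^3 - 406*q^2 - 1037*q + 156.
Next, q = -12/7 is a root, giving the factor (7*q + 12) and quotient 21*q^2 - 94*q + 13.
The remaining quadratic factors as (7*q - 1)(3*q - 13).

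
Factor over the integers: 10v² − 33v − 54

(2v − 9)(5v + 6)

Need a pair with product 10·(−54) = −540 and sum −33: that's 12 and −45.
Split the middle term: 10v² + 12v − 45v − 54 = 2v(5v + 6) − 9(5v + 6).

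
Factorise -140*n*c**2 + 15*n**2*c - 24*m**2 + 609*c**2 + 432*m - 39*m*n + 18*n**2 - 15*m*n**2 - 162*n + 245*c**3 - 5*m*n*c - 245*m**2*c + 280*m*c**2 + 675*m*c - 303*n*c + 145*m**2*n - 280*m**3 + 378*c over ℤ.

Group: 5*m*(-56*m**2 + 29*m*n - 105*m*c - 72*m - 3*n**2 + 28*n*c + 27*n - 49*c**2 - 63*c) + (-5*c - 6)*(-56*m**2 + 29*m*n - 105*m*c - 72*m - 3*n**2 + 28*n*c + 27*n - 49*c**2 - 63*c); both groups contain (-56*m**2 + 29*m*n - 105*m*c - 72*m - 3*n**2 + 28*n*c + 27*n - 49*c**2 - 63*c), so (5*m - 5*c - 6) is a factor with cofactor -56*m**2 + 29*m*n - 105*m*c - 72*m - 3*n**2 + 28*n*c + 27*n - 49*c**2 - 63*c.
The cofactor groups again: -56*m**2 + 29*m*n - 105*m*c - 72*m - 3*n**2 + 28*n*c + 27*n - 49*c**2 - 63*c = -8*m*(7*m - n + 7*c + 9) + (3*n - 7*c)*(7*m - n + 7*c + 9); both groups contain (7*m - n + 7*c + 9), giving -(8*m - 3*n + 7*c)*(7*m - n + 7*c + 9).

-(5*m - 5*c - 6)*(7*m - n + 7*c + 9)*(8*m - 3*n + 7*c)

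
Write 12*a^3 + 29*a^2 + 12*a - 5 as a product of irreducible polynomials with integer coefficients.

(3*a + 5)*(4*a - 1)*(a + 1)

Testing divisors of the constant over divisors of the leading coefficient, a = -5/3 is a root, giving the factor (3*a + 5) and quotient 4*a^2 + 3*a - 1.
The remaining quadratic factors as (4*a - 1)(a + 1).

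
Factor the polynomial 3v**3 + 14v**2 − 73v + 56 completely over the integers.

(3v − 7)(v + 8)(v − 1)

Testing divisors of the constant over divisors of the leading coefficient, v = 7/3 is a root, so (3v − 7) divides it; the quotient is v**2 + 7v − 8.
The remaining quadratic factors as (v − 1)(v + 8).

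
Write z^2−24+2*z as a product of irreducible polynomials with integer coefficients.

Two integers with product −24 and sum 2 are 6 and −4.

(z+6)*(z−4)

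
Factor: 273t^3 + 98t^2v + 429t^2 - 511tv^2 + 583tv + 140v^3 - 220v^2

Group: 3t(91t^2 - 119tv + 143t + 28v^2 - 44v) + 5v(91t^2 - 119tv + 143t + 28v^2 - 44v); both groups contain (91t^2 - 119tv + 143t + 28v^2 - 44v), so (3t + 5v) is a factor with cofactor 91t^2 - 119tv + 143t + 28v^2 - 44v.
The cofactor groups again: 91t^2 - 119tv + 143t + 28v^2 - 44v = 13t(7t - 7v + 11) - 4v(7t - 7v + 11); both groups contain (7t - 7v + 11), giving (13t - 4v)(7t - 7v + 11).

(13t - 4v)(3t + 5v)(7t - 7v + 11)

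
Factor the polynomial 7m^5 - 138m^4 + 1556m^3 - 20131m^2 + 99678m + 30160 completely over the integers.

(7m + 2)(m - 13)(m - 8)(m^2 + m + 145)

Trying the rational-root candidates, m = 13 is a root, so (m - 13) divides it; the quotient is 7m^4 - 47m^3 + 945m^2 - 7846m - 2320.
Continuing, m = -2/7 is a root, so (7m + 2) divides it; the quotient is m^3 - 7m^2 + 137m - 1160.
Next, m = 8 is a root, giving the factor (m - 8) and quotient m^2 + m + 145.
The quadratic m^2 + m + 145 has discriminant -579 < 0 and is irreducible over ℤ.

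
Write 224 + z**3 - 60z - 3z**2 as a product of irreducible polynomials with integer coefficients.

(z + 8)(z - 4)(z - 7)

Testing divisors of the constant over divisors of the leading coefficient, z = 4 is a root, so (z - 4) is a factor; dividing leaves z**2 + z - 56.
The remaining quadratic factors as (z + 8)(z - 7).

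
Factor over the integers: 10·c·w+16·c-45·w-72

Group as (10·c·w+16·c) + (-45·w-72) = 2·c·(5·w+8) - 9·(5·w+8).
Both groups share the factor (5·w+8).

(2·c-9)·(5·w+8)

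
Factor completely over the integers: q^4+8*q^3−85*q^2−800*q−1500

Testing divisors of the constant over divisors of the leading coefficient, q = −10 is a root, so (q+10) is a factor; dividing leaves q^3−2*q^2−65*q−150.
Continuing, q = −3 is a root, giving the factor (q+3) and quotient q^2−5*q−50.
The remaining quadratic factors as (q+5)(q−10).

(q+10)*(q+3)*(q+5)*(q−10)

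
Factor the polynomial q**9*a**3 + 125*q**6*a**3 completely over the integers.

Every term has a factor of q**6*a**3; factoring it out leaves q**3 + 125.
Recognize a sum of cubes with the parts 5 and q.

a**3*q**6*(q + 5)*(q**2 - 5*q + 25)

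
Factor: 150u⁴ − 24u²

Pull out the common factor 6u²; 25u² − 4 is a difference of squares.

6u²(5u + 2)(5u − 2)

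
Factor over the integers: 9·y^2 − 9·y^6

Pull out the common factor 9·y^2, leaving −y^4 + 1.
Recognize a difference of squares with the parts 1 and y^2.
−y^2 + 1 is again a difference of squares: (−y + 1)·(y + 1).

−9·y^2·(y + 1)·(y − 1)·(y^2 + 1)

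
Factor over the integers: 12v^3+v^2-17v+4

Trying the rational-root candidates, v = 1/4 is a root, giving the factor (4v-1) and quotient 3v^2+v-4.
The remaining quadratic factors as (3v+4)(v-1).

(3v+4)(4v-1)(v-1)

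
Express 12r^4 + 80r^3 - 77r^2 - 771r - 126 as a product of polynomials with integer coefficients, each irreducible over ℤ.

(2r + 7)(6r + 1)(r + 6)(r - 3)

By the rational root theorem, r = -1/6 is a root, so (6r + 1) is a factor; dividing leaves 2r^3 + 13r^2 - 15r - 126.
Next, r = 3 is a root, giving the factor (r - 3) and quotient 2r^2 + 19r + 42.
The remaining quadratic factors as (2r + 7)(r + 6).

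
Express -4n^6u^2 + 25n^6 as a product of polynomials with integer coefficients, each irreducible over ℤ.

Factor out n^6 first: what remains is -4u^2 + 25.
Recognize a difference of squares with the parts 5 and 2u.

-n^6(2u + 5)(2u - 5)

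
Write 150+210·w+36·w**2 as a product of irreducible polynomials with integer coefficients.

6·(6·w+5)·(w+5)

Pull out the common factor 6, then factor the remaining trinomial.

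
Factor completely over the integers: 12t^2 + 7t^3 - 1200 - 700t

Testing divisors of the constant over divisors of the leading coefficient, t = -10 is a root, so (t + 10) is a factor; dividing leaves 7t^2 - 58t - 120.
The remaining quadratic factors as (t - 10)(7t + 12).

(7t + 12)(t + 10)(t - 10)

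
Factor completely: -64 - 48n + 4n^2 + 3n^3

(3n + 4)(n + 4)(n - 4)

Among the possible rational roots, n = 4 is a root, so (n - 4) is a factor; dividing leaves 3n^2 + 16n + 16.
The remaining quadratic factors as (n + 4)(3n + 4).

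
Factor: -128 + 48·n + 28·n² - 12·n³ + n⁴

Testing divisors of the constant over divisors of the leading coefficient, n = -2 is a root, so (n + 2) divides it; the quotient is n³ - 14·n² + 56·n - 64.
Continuing, n = 2 is a root, giving the factor (n - 2) and quotient n² - 12·n + 32.
The remaining quadratic factors as (n - 8)(n - 4).

(n + 2)·(n - 2)·(n - 4)·(n - 8)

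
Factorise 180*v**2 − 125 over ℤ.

5*(6*v + 5)*(6*v − 5)

Every term has a factor of 5. Then 36*v**2 − 25 = (6*v)² − (5)².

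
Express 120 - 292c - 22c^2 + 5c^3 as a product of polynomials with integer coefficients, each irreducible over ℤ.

Trying the rational-root candidates, c = 10 is a root, giving the factor (c - 10) and quotient 5c^2 + 28c - 12.
The remaining quadratic factors as (5c - 2)(c + 6).

(5c - 2)(c + 6)(c - 10)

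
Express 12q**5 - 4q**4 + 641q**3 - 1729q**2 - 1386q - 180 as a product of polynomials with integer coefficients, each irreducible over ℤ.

By the rational root theorem, q = 3 is a root, giving the factor (q - 3) and quotient 12q**4 + 32q**3 + 737q**2 + 482q + 60.
Next, q = -1/6 is a root, so (6q + 1) divides it; the quotient is 2q**3 + 5q**2 + 122q + 60.
Then q = -1/2 is a root, so (2q + 1) divides it; the quotient is q**2 + 2q + 60.
The quadratic q**2 + 2q + 60 has discriminant -236 < 0 and is irreducible over ℤ.

(2q + 1)(6q + 1)(q - 3)(q**2 + 2q + 60)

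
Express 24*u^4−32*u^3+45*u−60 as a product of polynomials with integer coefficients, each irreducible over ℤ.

(3*u−4)*(8*u^3+15)

Group as (24*u^4+45*u) + (−32*u^3−60) = 3*u*(8*u^3+15) − 4*(8*u^3+15).
Both groups share the factor (8*u^3+15).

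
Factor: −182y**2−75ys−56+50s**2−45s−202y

−(14y−5s+8)(13y+10s+7)

Group: −14y(13y+10s+7) + (5s−8)(13y+10s+7); both groups contain (13y+10s+7).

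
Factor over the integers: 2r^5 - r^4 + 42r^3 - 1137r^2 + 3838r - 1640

(2r - 1)(r - 4)(r - 5)(r^2 + 9r + 82)

Trying the rational-root candidates, r = 5 is a root, so (r - 5) divides it; the quotient is 2r^4 + 9r^3 + 87r^2 - 702r + 328.
Next, r = 1/2 is a root, so (2r - 1) is a factor; dividing leaves r^3 + 5r^2 + 46r - 328.
Then r = 4 is a root, so (r - 4) divides it; the quotient is r^2 + 9r + 82.
The quadratic r^2 + 9r + 82 has discriminant -247 < 0 and is irreducible over ℤ.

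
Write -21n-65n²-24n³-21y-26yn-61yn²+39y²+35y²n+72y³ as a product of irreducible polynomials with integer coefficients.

(9y-8n-3)(8y+3n+7)(y+n)

Group: y(72y²-37yn+39y-24n²-65n-21) + n(72y²-37yn+39y-24n²-65n-21); both groups contain (72y²-37yn+39y-24n²-65n-21), so (y+n) is a factor with cofactor 72y²-37yn+39y-24n²-65n-21.
The cofactor groups again: 72y²-37yn+39y-24n²-65n-21 = 9y(8y+3n+7) + (-8n-3)(8y+3n+7); both groups contain (8y+3n+7), giving (9y-8n-3)(8y+3n+7).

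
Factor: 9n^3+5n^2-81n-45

Group as (9n^3-81n) + (5n^2-45) = 9n(n^2-9) + 5(n^2-9).
Both groups share the factor (n^2-9).

(9n+5)(n+3)(n-3)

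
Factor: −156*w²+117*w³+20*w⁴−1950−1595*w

(4*w−15)*(5*w+13)*(w+2)*(w+5)

Testing divisors of the constant over divisors of the leading coefficient, w = 15/4 is a root, so (4*w−15) is a factor; dividing leaves 5*w³+48*w²+141*w+130.
Then w = −13/5 is a root, giving the factor (5*w+13) and quotient w²+7*w+10.
The remaining quadratic factors as (w+5)(w+2).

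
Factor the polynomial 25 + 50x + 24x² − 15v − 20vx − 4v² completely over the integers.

Group: −v(4v − 4x − 5) + (−6x − 5)(4v − 4x − 5); both groups contain (4v − 4x − 5).

−(4v − 4x − 5)(v + 6x + 5)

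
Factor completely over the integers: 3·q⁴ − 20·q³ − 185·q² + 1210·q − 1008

Among the possible rational roots, q = 14/3 is a root, so (3·q − 14) divides it; the quotient is q³ − 2·q² − 71·q + 72.
Next, q = 9 is a root, so (q − 9) divides it; the quotient is q² + 7·q − 8.
The remaining quadratic factors as (q + 8)(q − 1).

(3·q − 14)·(q + 8)·(q − 1)·(q − 9)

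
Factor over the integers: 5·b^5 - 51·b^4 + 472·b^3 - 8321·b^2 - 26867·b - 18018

(5·b + 9)·(b + 1)·(b - 14)·(b^2 + b + 143)

By the rational root theorem, b = -1 is a root, so (b + 1) divides it; the quotient is 5·b^4 - 56·b^3 + 528·b^2 - 8849·b - 18018.
Next, b = -9/5 is a root, so (5·b + 9) divides it; the quotient is b^3 - 13·b^2 + 129·b - 2002.
Continuing, b = 14 is a root, so (b - 14) divides it; the quotient is b^2 + b + 143.
The quadratic b^2 + b + 143 has discriminant -571 < 0 and is irreducible over ℤ.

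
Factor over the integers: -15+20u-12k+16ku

Group as (16ku-12k) + (20u-15) = 4k(4u-3) + 5(4u-3).
Both groups share the factor (4u-3).

(4k+5)(4u-3)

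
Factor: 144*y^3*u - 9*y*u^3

9*u*y*(4*y - u)*(4*y + u)

Every term has a factor of 9*y*u. Then 16*y^2 - u^2 = (4*y)² − (u)².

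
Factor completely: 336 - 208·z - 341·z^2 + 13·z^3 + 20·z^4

(4·z - 3)·(5·z + 7)·(z + 4)·(z - 4)

Trying the rational-root candidates, z = -4 is a root, so (z + 4) is a factor; dividing leaves 20·z^3 - 67·z^2 - 73·z + 84.
Continuing, z = 3/4 is a root, so (4·z - 3) divides it; the quotient is 5·z^2 - 13·z - 28.
The remaining quadratic factors as (z - 4)(5·z + 7).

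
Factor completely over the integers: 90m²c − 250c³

10c(3m − 5c)(3m + 5c)

Every term has a factor of 10c. Then 9m² − 25c² = (3m)² − (5c)².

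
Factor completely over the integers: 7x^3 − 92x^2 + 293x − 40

(7x − 1)(x − 5)(x − 8)

Trying the rational-root candidates, x = 5 is a root, so (x − 5) divides it; the quotient is 7x^2 − 57x + 8.
The remaining quadratic factors as (7x − 1)(x − 8).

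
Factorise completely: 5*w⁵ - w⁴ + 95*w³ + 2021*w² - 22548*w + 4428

(5*w - 1)*(w + 9)*(w - 6)*(w² - 3*w + 82)

By the rational root theorem, w = 6 is a root, so (w - 6) is a factor; dividing leaves 5*w⁴ + 29*w³ + 269*w² + 3635*w - 738.
Next, w = -9 is a root, so (w + 9) divides it; the quotient is 5*w³ - 16*w² + 413*w - 82.
Continuing, w = 1/5 is a root, giving the factor (5*w - 1) and quotient w² - 3*w + 82.
The quadratic w² - 3*w + 82 has discriminant -319 < 0 and is irreducible over ℤ.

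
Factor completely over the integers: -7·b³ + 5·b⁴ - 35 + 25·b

(5·b - 7)·(b³ + 5)

Group as (5·b⁴ + 25·b) + (-7·b³ - 35) = 5·b·(b³ + 5) - 7·(b³ + 5).
Both groups share the factor (b³ + 5).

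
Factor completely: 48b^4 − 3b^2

3b^2(4b + 1)(4b − 1)

Every term has a factor of 3b^2. Then 16b^2 − 1 = (4b)² − (1)².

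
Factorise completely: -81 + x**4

(x + 3)·(x - 3)·(x**2 + 9)

Difference of squares twice: with A = x and B = 3, A⁴ − B⁴ = (A² − B²)(A² + B²), and A² − B² factors again.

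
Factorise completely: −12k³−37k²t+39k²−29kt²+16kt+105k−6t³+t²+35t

Group: 3k(−4k²−11kt+13k−6t²+t+35) + t(−4k²−11kt+13k−6t²+t+35); both groups contain (−4k²−11kt+13k−6t²+t+35), so (3k+t) is a factor with cofactor −4k²−11kt+13k−6t²+t+35.
The cofactor groups again: −4k²−11kt+13k−6t²+t+35 = −k(4k+3t+7) + (−2t+5)(4k+3t+7); both groups contain (4k+3t+7), giving −(k+2t−5)(4k+3t+7).

−(3k+t)(4k+3t+7)(k+2t−5)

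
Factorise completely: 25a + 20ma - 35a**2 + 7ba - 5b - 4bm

Group: -b(4m - 7a + 5) + 5a(4m - 7a + 5); both groups contain (4m - 7a + 5).

-(b - 5a)(4m - 7a + 5)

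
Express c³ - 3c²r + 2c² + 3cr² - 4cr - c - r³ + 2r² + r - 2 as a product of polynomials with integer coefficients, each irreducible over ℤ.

(c - r + 1)(c - r + 2)(c - r - 1)

Group: c(c² - 2cr + r² - 1) + (-r + 2)(c² - 2cr + r² - 1); both groups contain (c² - 2cr + r² - 1), so (c - r + 2) is a factor with cofactor c² - 2cr + r² - 1.
The cofactor groups again: c² - 2cr + r² - 1 = c(c - r + 1) + (-r - 1)(c - r + 1); both groups contain (c - r + 1), giving (c - r - 1)(c - r + 1).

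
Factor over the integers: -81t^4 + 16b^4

(2b + 3t)(2b - 3t)(4b^2 + 9t^2)

Write as (4b^2)² − (9t^2)², then factor 4b^2 - 9t^2 once more.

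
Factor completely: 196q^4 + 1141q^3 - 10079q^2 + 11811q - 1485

(4q - 15)(7q - 1)(7q - 9)(q + 11)

Trying the rational-root candidates, q = 15/4 is a root, giving the factor (4q - 15) and quotient 49q^3 + 469q^2 - 761q + 99.
Then q = 1/7 is a root, so (7q - 1) divides it; the quotient is 7q^2 + 68q - 99.
The remaining quadratic factors as (q + 11)(7q - 9).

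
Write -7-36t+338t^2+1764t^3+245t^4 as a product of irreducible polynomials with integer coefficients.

(5t+1)(7t+1)(7t-1)(t+7)

Trying the rational-root candidates, t = -7 is a root, so (t+7) divides it; the quotient is 245t^3+49t^2-5t-1.
Next, t = 1/7 is a root, so (7t-1) is a factor; dividing leaves 35t^2+12t+1.
The remaining quadratic factors as (7t+1)(5t+1).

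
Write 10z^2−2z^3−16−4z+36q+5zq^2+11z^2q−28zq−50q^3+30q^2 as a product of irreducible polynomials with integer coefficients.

−(2z−5q+2)(z−5q−4)(z+2q−2)

Group: z(−2z^2+zq+2z+10q^2−14q+4) + (−5q−4)(−2z^2+zq+2z+10q^2−14q+4); both groups contain (−2z^2+zq+2z+10q^2−14q+4), so (z−5q−4) is a factor with cofactor −2z^2+zq+2z+10q^2−14q+4.
The cofactor groups again: −2z^2+zq+2z+10q^2−14q+4 = −2z(z+2q−2) + (5q−2)(z+2q−2); both groups contain (z+2q−2), giving −(2z−5q+2)(z+2q−2).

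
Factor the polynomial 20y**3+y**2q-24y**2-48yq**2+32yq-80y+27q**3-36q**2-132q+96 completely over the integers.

(4y-3q+8)(y-q-2)(5y+9q-6)

Group: 5y(4y**2-7yq+3q**2-2q-16) + (9q-6)(4y**2-7yq+3q**2-2q-16); both groups contain (4y**2-7yq+3q**2-2q-16), so (5y+9q-6) is a factor with cofactor 4y**2-7yq+3q**2-2q-16.
The cofactor groups again: 4y**2-7yq+3q**2-2q-16 = y(4y-3q+8) + (-q-2)(4y-3q+8); both groups contain (4y-3q+8), giving (y-q-2)(4y-3q+8).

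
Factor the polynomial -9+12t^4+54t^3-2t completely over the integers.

(2t+9)(6t^3-1)

Group as (12t^4-2t) + (54t^3-9) = 2t(6t^3-1) + 9(6t^3-1).
Both groups share the factor (6t^3-1).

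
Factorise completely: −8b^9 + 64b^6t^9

−8b^6(b − 2t^3)(b^2 + 2bt^3 + 4t^6)

Pull out the common factor 8b^6, leaving −b^3 + 8t^9.
Recognize a difference of cubes with the parts 2t^3 and b.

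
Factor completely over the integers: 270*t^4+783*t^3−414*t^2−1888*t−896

Trying the rational-root candidates, t = 8/5 is a root, so (5*t−8) is a factor; dividing leaves 54*t^3+243*t^2+306*t+112.
Continuing, t = −2/3 is a root, giving the factor (3*t+2) and quotient 18*t^2+69*t+56.
The remaining quadratic factors as (6*t+7)(3*t+8).

(3*t+2)*(3*t+8)*(5*t−8)*(6*t+7)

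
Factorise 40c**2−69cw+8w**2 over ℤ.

(5c−8w)(8c−w)

Group: 5c(8c−w) − 8w(8c−w); both groups contain (8c−w).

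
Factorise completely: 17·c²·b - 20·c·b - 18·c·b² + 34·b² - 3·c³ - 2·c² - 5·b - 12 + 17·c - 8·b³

-(c - 2·b - 1)·(c - 4·b + 3)·(3·c + b - 4)

Group: 3·c·(-c² + 6·c·b - 2·c - 8·b² + 2·b + 3) + (b - 4)·(-c² + 6·c·b - 2·c - 8·b² + 2·b + 3); both groups contain (-c² + 6·c·b - 2·c - 8·b² + 2·b + 3), so (3·c + b - 4) is a factor with cofactor -c² + 6·c·b - 2·c - 8·b² + 2·b + 3.
The cofactor groups again: -c² + 6·c·b - 2·c - 8·b² + 2·b + 3 = -c·(c - 4·b + 3) + (2·b + 1)·(c - 4·b + 3); both groups contain (c - 4·b + 3), giving -(c - 2·b - 1)·(c - 4·b + 3).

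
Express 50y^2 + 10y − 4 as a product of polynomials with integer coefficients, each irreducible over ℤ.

2(5y + 2)(5y − 1)

Pull out the common factor 2, then factor the remaining trinomial.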